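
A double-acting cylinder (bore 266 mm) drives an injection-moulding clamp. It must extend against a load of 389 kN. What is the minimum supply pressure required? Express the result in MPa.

Cap-side area A_cap = π/4 × (266 mm)² = 55570 mm^2
P = F / A = 389 kN / A

P ≈ 7.00 MPa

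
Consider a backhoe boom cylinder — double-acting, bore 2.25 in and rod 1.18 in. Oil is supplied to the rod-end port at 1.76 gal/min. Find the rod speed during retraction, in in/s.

Rod-side annular area A_ann = π/4 × (2.25² − 1.18²) = 2.882 in^2
Flow into the rod-end port fills the annular volume.
v = Q / A

v ≈ 2.35 in/s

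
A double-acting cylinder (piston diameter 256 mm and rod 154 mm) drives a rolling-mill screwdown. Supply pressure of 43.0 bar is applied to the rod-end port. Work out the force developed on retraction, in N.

Rod-side annular area A_ann = π/4 × (256² − 154²) = 32850 mm^2
On retraction the pressure acts on the annular area (bore minus rod).
F = P × A_ann

F ≈ 1.41e5 N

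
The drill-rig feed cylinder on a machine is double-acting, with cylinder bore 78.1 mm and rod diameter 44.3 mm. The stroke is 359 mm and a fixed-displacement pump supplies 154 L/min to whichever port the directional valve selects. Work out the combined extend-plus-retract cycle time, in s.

Cap-side area A_cap = π/4 × (78.1 mm)² = 4791 mm^2
Rod-side annular area A_ann = π/4 × (78.1² − 44.3²) = 3249 mm^2
t_ext = A_cap·L/Q = 0.6701 s
t_ret = A_ann·L/Q = 0.4545 s
t_cycle = t_ext + t_ret

t ≈ 1.12 s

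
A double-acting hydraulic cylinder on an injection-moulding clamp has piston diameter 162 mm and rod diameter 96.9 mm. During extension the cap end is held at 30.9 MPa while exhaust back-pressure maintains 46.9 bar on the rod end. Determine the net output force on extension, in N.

F ≈ 5.75e5 N

Cap-side area A_cap = π/4 × (162 mm)² = 20610 mm^2
Rod-side annular area A_ann = π/4 × (162² − 96.9²) = 13240 mm^2
Net thrust = P_cap·A_cap − P_rod·A_ann = 6.369e5 N − 62080 N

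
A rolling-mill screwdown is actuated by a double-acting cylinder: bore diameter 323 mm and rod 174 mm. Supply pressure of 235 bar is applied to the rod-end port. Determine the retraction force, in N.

Rod-side annular area A_ann = π/4 × (323² − 174²) = 58160 mm^2
On retraction the pressure acts on the annular area (bore minus rod).
F = P × A_ann

F ≈ 1.37e6 N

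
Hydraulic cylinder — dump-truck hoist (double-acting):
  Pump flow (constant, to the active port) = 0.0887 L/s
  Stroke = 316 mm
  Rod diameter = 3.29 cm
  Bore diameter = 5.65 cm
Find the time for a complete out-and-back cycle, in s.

Cap-side area A_cap = π/4 × (5.65 cm)² = 25.07 cm^2
Rod-side annular area A_ann = π/4 × (5.65² − 3.29²) = 16.57 cm^2
t_ext = A_cap·L/Q = 8.932 s
t_ret = A_ann·L/Q = 5.903 s
t_cycle = t_ext + t_ret

t ≈ 14.8 s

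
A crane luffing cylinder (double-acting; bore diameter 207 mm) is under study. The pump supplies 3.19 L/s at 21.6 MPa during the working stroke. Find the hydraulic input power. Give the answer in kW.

Hydraulic power = P × Q

W ≈ 68.9 kW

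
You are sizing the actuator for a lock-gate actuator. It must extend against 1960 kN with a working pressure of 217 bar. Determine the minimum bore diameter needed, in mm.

D ≈ 339 mm

Extension force acts on the full piston face: F = P × (π/4)D².
D = √(4F / (πP)) = √(4 × 1960 kN / (π × 217 bar))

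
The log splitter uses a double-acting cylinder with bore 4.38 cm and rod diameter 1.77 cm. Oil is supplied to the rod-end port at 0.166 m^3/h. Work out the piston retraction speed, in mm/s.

Rod-side annular area A_ann = π/4 × (4.38² − 1.77²) = 12.61 cm^2
Flow into the rod-end port fills the annular volume.
v = Q / A

v ≈ 36.6 mm/s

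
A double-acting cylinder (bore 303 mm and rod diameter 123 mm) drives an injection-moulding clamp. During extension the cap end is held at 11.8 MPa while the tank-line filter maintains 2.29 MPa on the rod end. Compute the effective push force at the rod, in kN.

Cap-side area A_cap = π/4 × (303 mm)² = 72110 mm^2
Rod-side annular area A_ann = π/4 × (303² − 123²) = 60220 mm^2
Net thrust = P_cap·A_cap − P_rod·A_ann = 850.9 kN − 137.9 kN

F ≈ 713 kN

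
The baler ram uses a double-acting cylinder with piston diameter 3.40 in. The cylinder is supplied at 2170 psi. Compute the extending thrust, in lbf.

F ≈ 19700 lbf

Cap-side area A_cap = π/4 × (3.40 in)² = 9.079 in^2
F = P × A_cap = 2170 psi × A_cap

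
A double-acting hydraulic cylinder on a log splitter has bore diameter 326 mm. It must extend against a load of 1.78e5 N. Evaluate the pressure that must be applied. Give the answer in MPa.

Cap-side area A_cap = π/4 × (326 mm)² = 83470 mm^2
P = F / A = 1.78e5 N / A

P ≈ 2.13 MPa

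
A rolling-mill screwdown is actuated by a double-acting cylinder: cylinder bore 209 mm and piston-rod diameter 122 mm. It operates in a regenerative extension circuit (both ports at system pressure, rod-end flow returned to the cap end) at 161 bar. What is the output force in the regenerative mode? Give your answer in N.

With equal pressure on both faces, forces on the annular region cancel; the net push is pressure × rod cross-section.
Rod cross-section A_rod = π/4 × (122 mm)² = 11690 mm^2
F = P × A_rod

F ≈ 1.88e5 N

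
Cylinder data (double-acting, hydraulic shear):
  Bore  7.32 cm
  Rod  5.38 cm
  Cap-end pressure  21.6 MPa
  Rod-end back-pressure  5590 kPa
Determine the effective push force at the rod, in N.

Cap-side area A_cap = π/4 × (7.32 cm)² = 42.08 cm^2
Rod-side annular area A_ann = π/4 × (7.32² − 5.38²) = 19.35 cm^2
Net thrust = P_cap·A_cap − P_rod·A_ann = 90900 N − 10820 N

F ≈ 80100 N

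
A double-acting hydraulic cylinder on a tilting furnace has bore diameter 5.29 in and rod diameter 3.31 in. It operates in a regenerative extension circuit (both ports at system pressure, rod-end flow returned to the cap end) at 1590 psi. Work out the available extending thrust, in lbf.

F ≈ 13700 lbf

With equal pressure on both faces, forces on the annular region cancel; the net push is pressure × rod cross-section.
Rod cross-section A_rod = π/4 × (3.31 in)² = 8.605 in^2
F = P × A_rod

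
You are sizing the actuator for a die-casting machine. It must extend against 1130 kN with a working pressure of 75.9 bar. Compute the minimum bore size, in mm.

Extension force acts on the full piston face: F = P × (π/4)D².
D = √(4F / (πP)) = √(4 × 1130 kN / (π × 75.9 bar))

D ≈ 435 mm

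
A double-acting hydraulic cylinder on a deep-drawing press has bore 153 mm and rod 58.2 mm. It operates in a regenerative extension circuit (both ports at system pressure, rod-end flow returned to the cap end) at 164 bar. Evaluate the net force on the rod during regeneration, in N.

F ≈ 43600 N

With equal pressure on both faces, forces on the annular region cancel; the net push is pressure × rod cross-section.
Rod cross-section A_rod = π/4 × (58.2 mm)² = 2660 mm^2
F = P × A_rod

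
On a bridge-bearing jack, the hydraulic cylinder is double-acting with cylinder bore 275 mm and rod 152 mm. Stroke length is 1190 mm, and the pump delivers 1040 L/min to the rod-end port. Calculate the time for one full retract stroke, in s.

Rod-side annular area A_ann = π/4 × (275² − 152²) = 41250 mm^2
Swept volume V = A × L; t = V / Q = A·L / Q

t ≈ 2.83 s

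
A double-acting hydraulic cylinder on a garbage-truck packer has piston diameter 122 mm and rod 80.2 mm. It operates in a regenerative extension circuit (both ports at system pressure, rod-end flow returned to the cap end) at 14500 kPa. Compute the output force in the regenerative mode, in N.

With equal pressure on both faces, forces on the annular region cancel; the net push is pressure × rod cross-section.
Rod cross-section A_rod = π/4 × (80.2 mm)² = 5052 mm^2
F = P × A_rod

F ≈ 73200 N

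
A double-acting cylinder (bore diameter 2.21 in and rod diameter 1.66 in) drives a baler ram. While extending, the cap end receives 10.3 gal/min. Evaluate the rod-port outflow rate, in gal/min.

Q_out ≈ 4.49 gal/min

Cap-side area A_cap = π/4 × (2.21 in)² = 3.836 in^2
Rod-side annular area A_ann = π/4 × (2.21² − 1.66²) = 1.672 in^2
Piston speed v = Q_in/A_cap; rod-end outflow Q_out = v × A_ann = Q_in × A_ann/A_cap.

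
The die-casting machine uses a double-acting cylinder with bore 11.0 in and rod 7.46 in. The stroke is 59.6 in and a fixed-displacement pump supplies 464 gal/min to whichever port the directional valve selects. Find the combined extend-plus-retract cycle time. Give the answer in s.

Cap-side area A_cap = π/4 × (11.0 in)² = 95.03 in^2
Rod-side annular area A_ann = π/4 × (11.0² − 7.46²) = 51.32 in^2
t_ext = A_cap·L/Q = 3.171 s
t_ret = A_ann·L/Q = 1.712 s
t_cycle = t_ext + t_ret

t ≈ 4.88 s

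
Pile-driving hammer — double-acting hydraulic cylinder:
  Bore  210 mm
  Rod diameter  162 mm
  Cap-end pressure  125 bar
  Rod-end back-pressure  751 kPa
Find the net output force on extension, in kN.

F ≈ 422 kN

Cap-side area A_cap = π/4 × (210 mm)² = 34640 mm^2
Rod-side annular area A_ann = π/4 × (210² − 162²) = 14020 mm^2
Net thrust = P_cap·A_cap − P_rod·A_ann = 433.0 kN − 10.53 kN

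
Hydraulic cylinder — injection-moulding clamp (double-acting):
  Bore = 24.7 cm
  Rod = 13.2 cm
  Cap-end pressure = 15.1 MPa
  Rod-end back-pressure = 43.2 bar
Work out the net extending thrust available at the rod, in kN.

F ≈ 576 kN

Cap-side area A_cap = π/4 × (24.7 cm)² = 479.2 cm^2
Rod-side annular area A_ann = π/4 × (24.7² − 13.2²) = 342.3 cm^2
Net thrust = P_cap·A_cap − P_rod·A_ann = 723.5 kN − 147.9 kN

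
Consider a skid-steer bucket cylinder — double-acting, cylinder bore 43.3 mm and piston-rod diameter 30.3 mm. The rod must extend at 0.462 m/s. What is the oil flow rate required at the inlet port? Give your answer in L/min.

Cap-side area A_cap = π/4 × (43.3 mm)² = 1473 mm^2
Q = A × v

Q ≈ 40.8 L/min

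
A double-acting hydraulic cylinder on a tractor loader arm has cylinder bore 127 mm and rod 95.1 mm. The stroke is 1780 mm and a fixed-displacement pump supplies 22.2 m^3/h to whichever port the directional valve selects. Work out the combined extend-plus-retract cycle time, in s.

Cap-side area A_cap = π/4 × (127 mm)² = 12670 mm^2
Rod-side annular area A_ann = π/4 × (127² − 95.1²) = 5565 mm^2
t_ext = A_cap·L/Q = 3.657 s
t_ret = A_ann·L/Q = 1.606 s
t_cycle = t_ext + t_ret

t ≈ 5.26 s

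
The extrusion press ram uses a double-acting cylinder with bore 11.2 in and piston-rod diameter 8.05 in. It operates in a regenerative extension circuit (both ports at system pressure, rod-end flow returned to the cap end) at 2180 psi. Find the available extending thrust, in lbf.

F ≈ 1.11e5 lbf

With equal pressure on both faces, forces on the annular region cancel; the net push is pressure × rod cross-section.
Rod cross-section A_rod = π/4 × (8.05 in)² = 50.90 in^2
F = P × A_rod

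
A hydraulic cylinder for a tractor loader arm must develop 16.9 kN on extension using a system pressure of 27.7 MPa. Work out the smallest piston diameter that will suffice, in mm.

Extension force acts on the full piston face: F = P × (π/4)D².
D = √(4F / (πP)) = √(4 × 16.9 kN / (π × 27.7 MPa))

D ≈ 27.9 mm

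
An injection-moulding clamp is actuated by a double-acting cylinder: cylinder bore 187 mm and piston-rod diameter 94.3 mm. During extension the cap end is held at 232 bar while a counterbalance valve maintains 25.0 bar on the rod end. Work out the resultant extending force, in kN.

F ≈ 586 kN

Cap-side area A_cap = π/4 × (187 mm)² = 27460 mm^2
Rod-side annular area A_ann = π/4 × (187² − 94.3²) = 20480 mm^2
Net thrust = P_cap·A_cap − P_rod·A_ann = 637.2 kN − 51.20 kN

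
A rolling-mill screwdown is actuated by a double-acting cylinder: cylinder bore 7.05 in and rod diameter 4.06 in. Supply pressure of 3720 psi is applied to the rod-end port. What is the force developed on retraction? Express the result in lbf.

F ≈ 97100 lbf

Rod-side annular area A_ann = π/4 × (7.05² − 4.06²) = 26.09 in^2
On retraction the pressure acts on the annular area (bore minus rod).
F = P × A_ann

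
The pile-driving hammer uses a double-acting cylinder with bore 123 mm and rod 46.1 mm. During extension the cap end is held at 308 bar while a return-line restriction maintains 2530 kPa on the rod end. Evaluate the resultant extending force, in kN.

F ≈ 340 kN

Cap-side area A_cap = π/4 × (123 mm)² = 11880 mm^2
Rod-side annular area A_ann = π/4 × (123² − 46.1²) = 10210 mm^2
Net thrust = P_cap·A_cap − P_rod·A_ann = 366.0 kN − 25.84 kN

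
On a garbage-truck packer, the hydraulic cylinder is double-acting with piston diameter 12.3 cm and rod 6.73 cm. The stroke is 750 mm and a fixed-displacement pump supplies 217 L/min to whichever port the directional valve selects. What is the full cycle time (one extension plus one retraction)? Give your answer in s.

t ≈ 4.19 s

Cap-side area A_cap = π/4 × (12.3 cm)² = 118.8 cm^2
Rod-side annular area A_ann = π/4 × (12.3² − 6.73²) = 83.25 cm^2
t_ext = A_cap·L/Q = 2.464 s
t_ret = A_ann·L/Q = 1.726 s
t_cycle = t_ext + t_ret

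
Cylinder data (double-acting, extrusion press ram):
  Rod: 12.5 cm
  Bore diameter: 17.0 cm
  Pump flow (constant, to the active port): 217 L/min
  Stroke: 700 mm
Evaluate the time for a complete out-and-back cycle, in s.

Cap-side area A_cap = π/4 × (17.0 cm)² = 227.0 cm^2
Rod-side annular area A_ann = π/4 × (17.0² − 12.5²) = 104.3 cm^2
t_ext = A_cap·L/Q = 4.393 s
t_ret = A_ann·L/Q = 2.018 s
t_cycle = t_ext + t_ret

t ≈ 6.41 s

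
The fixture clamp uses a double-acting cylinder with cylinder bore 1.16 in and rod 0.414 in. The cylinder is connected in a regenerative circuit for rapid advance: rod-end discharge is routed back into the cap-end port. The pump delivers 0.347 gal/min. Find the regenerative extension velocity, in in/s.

v ≈ 9.92 in/s

In regeneration the rod-end outflow joins the pump flow into the cap end, so the net volume the pump must supply per unit advance equals the rod cross-section area.
Rod cross-section A_rod = π/4 × (0.414 in)² = 0.1346 in^2
v = Q_pump / A_rod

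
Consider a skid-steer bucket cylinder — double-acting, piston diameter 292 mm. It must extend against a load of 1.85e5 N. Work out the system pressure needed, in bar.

P ≈ 27.6 bar

Cap-side area A_cap = π/4 × (292 mm)² = 66970 mm^2
P = F / A = 1.85e5 N / A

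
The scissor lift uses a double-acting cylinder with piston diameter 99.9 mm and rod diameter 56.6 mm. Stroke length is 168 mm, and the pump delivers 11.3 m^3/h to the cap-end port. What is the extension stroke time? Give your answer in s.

Cap-side area A_cap = π/4 × (99.9 mm)² = 7838 mm^2
Swept volume V = A × L; t = V / Q = A·L / Q

t ≈ 0.420 s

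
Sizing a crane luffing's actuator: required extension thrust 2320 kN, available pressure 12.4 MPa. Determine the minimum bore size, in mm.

D ≈ 488 mm

Extension force acts on the full piston face: F = P × (π/4)D².
D = √(4F / (πP)) = √(4 × 2320 kN / (π × 12.4 MPa))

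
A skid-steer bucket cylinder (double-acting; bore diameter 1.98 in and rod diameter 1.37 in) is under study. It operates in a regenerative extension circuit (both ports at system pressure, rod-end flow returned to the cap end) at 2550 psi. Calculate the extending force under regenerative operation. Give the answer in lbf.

With equal pressure on both faces, forces on the annular region cancel; the net push is pressure × rod cross-section.
Rod cross-section A_rod = π/4 × (1.37 in)² = 1.474 in^2
F = P × A_rod

F ≈ 3760 lbf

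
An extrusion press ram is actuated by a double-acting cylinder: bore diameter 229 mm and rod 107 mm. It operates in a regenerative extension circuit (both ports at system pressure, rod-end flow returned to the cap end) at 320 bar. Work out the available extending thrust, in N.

F ≈ 2.88e5 N

With equal pressure on both faces, forces on the annular region cancel; the net push is pressure × rod cross-section.
Rod cross-section A_rod = π/4 × (107 mm)² = 8992 mm^2
F = P × A_rod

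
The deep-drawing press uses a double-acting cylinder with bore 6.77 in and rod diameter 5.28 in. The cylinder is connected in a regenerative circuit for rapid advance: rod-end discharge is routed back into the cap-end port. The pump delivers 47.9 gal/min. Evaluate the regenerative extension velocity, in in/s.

v ≈ 8.42 in/s

In regeneration the rod-end outflow joins the pump flow into the cap end, so the net volume the pump must supply per unit advance equals the rod cross-section area.
Rod cross-section A_rod = π/4 × (5.28 in)² = 21.90 in^2
v = Q_pump / A_rod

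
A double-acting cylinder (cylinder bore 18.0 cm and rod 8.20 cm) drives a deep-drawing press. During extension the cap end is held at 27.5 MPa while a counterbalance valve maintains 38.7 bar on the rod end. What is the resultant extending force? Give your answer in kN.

F ≈ 622 kN

Cap-side area A_cap = π/4 × (18.0 cm)² = 254.5 cm^2
Rod-side annular area A_ann = π/4 × (18.0² − 8.20²) = 201.7 cm^2
Net thrust = P_cap·A_cap − P_rod·A_ann = 699.8 kN − 78.04 kN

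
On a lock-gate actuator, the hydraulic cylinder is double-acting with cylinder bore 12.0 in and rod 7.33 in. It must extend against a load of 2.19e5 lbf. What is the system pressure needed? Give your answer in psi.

P ≈ 1940 psi

Cap-side area A_cap = π/4 × (12.0 in)² = 113.1 in^2
P = F / A = 2.19e5 lbf / A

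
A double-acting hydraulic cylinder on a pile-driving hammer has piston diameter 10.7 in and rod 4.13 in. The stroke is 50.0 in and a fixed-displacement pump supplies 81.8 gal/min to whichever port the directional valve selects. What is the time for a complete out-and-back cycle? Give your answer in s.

t ≈ 26.4 s

Cap-side area A_cap = π/4 × (10.7 in)² = 89.92 in^2
Rod-side annular area A_ann = π/4 × (10.7² − 4.13²) = 76.52 in^2
t_ext = A_cap·L/Q = 14.28 s
t_ret = A_ann·L/Q = 12.15 s
t_cycle = t_ext + t_ret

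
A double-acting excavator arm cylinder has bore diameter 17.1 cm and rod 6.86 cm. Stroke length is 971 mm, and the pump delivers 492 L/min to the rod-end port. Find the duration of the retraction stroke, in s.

t ≈ 2.28 s

Rod-side annular area A_ann = π/4 × (17.1² − 6.86²) = 192.7 cm^2
Swept volume V = A × L; t = V / Q = A·L / Q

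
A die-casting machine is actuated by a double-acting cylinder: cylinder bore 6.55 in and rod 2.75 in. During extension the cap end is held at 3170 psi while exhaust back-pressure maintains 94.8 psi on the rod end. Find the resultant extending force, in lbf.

Cap-side area A_cap = π/4 × (6.55 in)² = 33.70 in^2
Rod-side annular area A_ann = π/4 × (6.55² − 2.75²) = 27.76 in^2
Net thrust = P_cap·A_cap − P_rod·A_ann = 1.068e5 lbf − 2631 lbf

F ≈ 1.04e5 lbf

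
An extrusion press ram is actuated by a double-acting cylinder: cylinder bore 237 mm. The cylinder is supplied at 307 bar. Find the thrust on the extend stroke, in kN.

Cap-side area A_cap = π/4 × (237 mm)² = 44120 mm^2
F = P × A_cap = 307 bar × A_cap

F ≈ 1350 kN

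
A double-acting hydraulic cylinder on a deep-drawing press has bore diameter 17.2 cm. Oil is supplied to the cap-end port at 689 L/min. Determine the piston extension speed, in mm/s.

Cap-side area A_cap = π/4 × (17.2 cm)² = 232.4 cm^2
v = Q / A

v ≈ 494 mm/s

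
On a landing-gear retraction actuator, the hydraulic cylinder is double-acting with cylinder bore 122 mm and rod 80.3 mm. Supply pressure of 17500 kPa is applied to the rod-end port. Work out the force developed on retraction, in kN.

F ≈ 116 kN

Rod-side annular area A_ann = π/4 × (122² − 80.3²) = 6626 mm^2
On retraction the pressure acts on the annular area (bore minus rod).
F = P × A_ann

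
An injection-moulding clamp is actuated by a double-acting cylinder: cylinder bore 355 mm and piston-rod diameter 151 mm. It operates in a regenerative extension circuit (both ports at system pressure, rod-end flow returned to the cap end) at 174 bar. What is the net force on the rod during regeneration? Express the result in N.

F ≈ 3.12e5 N

With equal pressure on both faces, forces on the annular region cancel; the net push is pressure × rod cross-section.
Rod cross-section A_rod = π/4 × (151 mm)² = 17910 mm^2
F = P × A_rod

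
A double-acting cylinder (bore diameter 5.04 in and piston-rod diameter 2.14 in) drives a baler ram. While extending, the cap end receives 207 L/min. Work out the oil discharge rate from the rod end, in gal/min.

Q_out ≈ 44.8 gal/min

Cap-side area A_cap = π/4 × (5.04 in)² = 19.95 in^2
Rod-side annular area A_ann = π/4 × (5.04² − 2.14²) = 16.35 in^2
Piston speed v = Q_in/A_cap; rod-end outflow Q_out = v × A_ann = Q_in × A_ann/A_cap.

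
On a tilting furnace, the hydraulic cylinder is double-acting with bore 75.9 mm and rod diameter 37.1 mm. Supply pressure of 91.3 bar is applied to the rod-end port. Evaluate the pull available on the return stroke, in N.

Rod-side annular area A_ann = π/4 × (75.9² − 37.1²) = 3443 mm^2
On retraction the pressure acts on the annular area (bore minus rod).
F = P × A_ann

F ≈ 31400 N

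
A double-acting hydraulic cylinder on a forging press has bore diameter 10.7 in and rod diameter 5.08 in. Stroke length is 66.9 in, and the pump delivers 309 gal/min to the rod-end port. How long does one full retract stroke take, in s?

t ≈ 3.92 s

Rod-side annular area A_ann = π/4 × (10.7² − 5.08²) = 69.65 in^2
Swept volume V = A × L; t = V / Q = A·L / Q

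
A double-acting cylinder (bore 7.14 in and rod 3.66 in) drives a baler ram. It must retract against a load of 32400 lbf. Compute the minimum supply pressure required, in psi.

Rod-side annular area A_ann = π/4 × (7.14² − 3.66²) = 29.52 in^2
Retraction: pressure acts on the annular area.
P = F / A = 32400 lbf / A

P ≈ 1100 psi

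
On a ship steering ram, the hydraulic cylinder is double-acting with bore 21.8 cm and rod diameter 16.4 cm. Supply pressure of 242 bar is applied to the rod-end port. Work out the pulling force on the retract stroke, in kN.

F ≈ 392 kN

Rod-side annular area A_ann = π/4 × (21.8² − 16.4²) = 162.0 cm^2
On retraction the pressure acts on the annular area (bore minus rod).
F = P × A_ann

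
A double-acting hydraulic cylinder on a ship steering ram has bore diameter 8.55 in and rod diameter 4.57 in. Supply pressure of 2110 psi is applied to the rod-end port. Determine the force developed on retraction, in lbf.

F ≈ 86500 lbf

Rod-side annular area A_ann = π/4 × (8.55² − 4.57²) = 41.01 in^2
On retraction the pressure acts on the annular area (bore minus rod).
F = P × A_ann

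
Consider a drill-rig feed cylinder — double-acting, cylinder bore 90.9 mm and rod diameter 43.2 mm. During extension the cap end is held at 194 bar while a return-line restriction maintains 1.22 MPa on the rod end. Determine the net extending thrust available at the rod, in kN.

Cap-side area A_cap = π/4 × (90.9 mm)² = 6490 mm^2
Rod-side annular area A_ann = π/4 × (90.9² − 43.2²) = 5024 mm^2
Net thrust = P_cap·A_cap − P_rod·A_ann = 125.9 kN − 6.129 kN

F ≈ 120 kN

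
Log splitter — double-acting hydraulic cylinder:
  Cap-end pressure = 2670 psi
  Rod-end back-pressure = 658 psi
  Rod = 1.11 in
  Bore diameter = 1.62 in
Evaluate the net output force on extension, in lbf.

F ≈ 4780 lbf

Cap-side area A_cap = π/4 × (1.62 in)² = 2.061 in^2
Rod-side annular area A_ann = π/4 × (1.62² − 1.11²) = 1.094 in^2
Net thrust = P_cap·A_cap − P_rod·A_ann = 5503 lbf − 719.5 lbf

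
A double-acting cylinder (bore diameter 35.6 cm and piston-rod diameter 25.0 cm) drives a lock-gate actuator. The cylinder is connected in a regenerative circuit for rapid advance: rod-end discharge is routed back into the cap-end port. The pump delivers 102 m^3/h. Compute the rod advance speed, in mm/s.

In regeneration the rod-end outflow joins the pump flow into the cap end, so the net volume the pump must supply per unit advance equals the rod cross-section area.
Rod cross-section A_rod = π/4 × (25.0 cm)² = 490.9 cm^2
v = Q_pump / A_rod

v ≈ 577 mm/s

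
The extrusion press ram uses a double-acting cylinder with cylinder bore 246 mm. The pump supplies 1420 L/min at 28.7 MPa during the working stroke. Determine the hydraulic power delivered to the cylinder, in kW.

W ≈ 679 kW

Hydraulic power = P × Q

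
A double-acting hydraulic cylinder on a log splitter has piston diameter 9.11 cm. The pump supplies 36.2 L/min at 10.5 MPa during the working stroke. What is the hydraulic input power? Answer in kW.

W ≈ 6.34 kW

Hydraulic power = P × Q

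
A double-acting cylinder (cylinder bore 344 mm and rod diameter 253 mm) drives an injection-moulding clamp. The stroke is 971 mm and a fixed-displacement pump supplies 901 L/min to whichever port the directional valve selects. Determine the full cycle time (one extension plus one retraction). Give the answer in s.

t ≈ 8.77 s

Cap-side area A_cap = π/4 × (344 mm)² = 92940 mm^2
Rod-side annular area A_ann = π/4 × (344² − 253²) = 42670 mm^2
t_ext = A_cap·L/Q = 6.010 s
t_ret = A_ann·L/Q = 2.759 s
t_cycle = t_ext + t_ret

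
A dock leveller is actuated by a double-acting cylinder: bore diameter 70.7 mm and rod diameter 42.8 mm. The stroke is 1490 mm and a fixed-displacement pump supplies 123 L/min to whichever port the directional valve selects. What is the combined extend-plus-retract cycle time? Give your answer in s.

t ≈ 4.66 s

Cap-side area A_cap = π/4 × (70.7 mm)² = 3926 mm^2
Rod-side annular area A_ann = π/4 × (70.7² − 42.8²) = 2487 mm^2
t_ext = A_cap·L/Q = 2.853 s
t_ret = A_ann·L/Q = 1.808 s
t_cycle = t_ext + t_ret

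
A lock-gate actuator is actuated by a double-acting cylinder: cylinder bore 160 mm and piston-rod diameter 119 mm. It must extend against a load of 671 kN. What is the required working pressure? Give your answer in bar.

Cap-side area A_cap = π/4 × (160 mm)² = 20110 mm^2
P = F / A = 671 kN / A

P ≈ 334 bar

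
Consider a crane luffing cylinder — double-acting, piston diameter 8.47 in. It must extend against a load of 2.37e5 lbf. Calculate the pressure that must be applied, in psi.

P ≈ 4210 psi

Cap-side area A_cap = π/4 × (8.47 in)² = 56.35 in^2
P = F / A = 2.37e5 lbf / A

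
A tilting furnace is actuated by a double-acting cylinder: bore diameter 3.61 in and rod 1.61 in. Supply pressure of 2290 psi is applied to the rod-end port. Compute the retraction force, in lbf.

F ≈ 18800 lbf

Rod-side annular area A_ann = π/4 × (3.61² − 1.61²) = 8.200 in^2
On retraction the pressure acts on the annular area (bore minus rod).
F = P × A_ann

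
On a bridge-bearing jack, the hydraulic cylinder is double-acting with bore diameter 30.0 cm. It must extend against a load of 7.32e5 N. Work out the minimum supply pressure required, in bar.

P ≈ 104 bar

Cap-side area A_cap = π/4 × (30.0 cm)² = 706.9 cm^2
P = F / A = 7.32e5 N / A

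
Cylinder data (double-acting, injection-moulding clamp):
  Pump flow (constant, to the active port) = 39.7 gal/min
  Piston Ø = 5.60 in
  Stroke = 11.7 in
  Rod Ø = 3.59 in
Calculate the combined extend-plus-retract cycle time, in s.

Cap-side area A_cap = π/4 × (5.60 in)² = 24.63 in^2
Rod-side annular area A_ann = π/4 × (5.60² − 3.59²) = 14.51 in^2
t_ext = A_cap·L/Q = 1.885 s
t_ret = A_ann·L/Q = 1.111 s
t_cycle = t_ext + t_ret

t ≈ 3.00 s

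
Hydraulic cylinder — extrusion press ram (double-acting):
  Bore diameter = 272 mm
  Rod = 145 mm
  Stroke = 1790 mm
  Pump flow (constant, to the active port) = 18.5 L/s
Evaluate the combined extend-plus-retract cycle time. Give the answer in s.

Cap-side area A_cap = π/4 × (272 mm)² = 58110 mm^2
Rod-side annular area A_ann = π/4 × (272² − 145²) = 41590 mm^2
t_ext = A_cap·L/Q = 5.622 s
t_ret = A_ann·L/Q = 4.024 s
t_cycle = t_ext + t_ret

t ≈ 9.65 s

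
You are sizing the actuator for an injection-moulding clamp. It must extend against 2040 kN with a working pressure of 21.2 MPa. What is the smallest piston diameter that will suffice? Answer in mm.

D ≈ 350 mm

Extension force acts on the full piston face: F = P × (π/4)D².
D = √(4F / (πP)) = √(4 × 2040 kN / (π × 21.2 MPa))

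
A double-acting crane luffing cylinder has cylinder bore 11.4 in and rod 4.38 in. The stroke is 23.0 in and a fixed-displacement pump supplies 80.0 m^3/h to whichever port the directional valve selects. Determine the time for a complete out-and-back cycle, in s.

t ≈ 3.21 s

Cap-side area A_cap = π/4 × (11.4 in)² = 102.1 in^2
Rod-side annular area A_ann = π/4 × (11.4² − 4.38²) = 87.00 in^2
t_ext = A_cap·L/Q = 1.731 s
t_ret = A_ann·L/Q = 1.476 s
t_cycle = t_ext + t_ret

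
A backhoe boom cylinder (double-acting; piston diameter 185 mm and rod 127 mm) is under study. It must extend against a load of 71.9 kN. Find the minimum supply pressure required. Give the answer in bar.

P ≈ 26.7 bar

Cap-side area A_cap = π/4 × (185 mm)² = 26880 mm^2
P = F / A = 71.9 kN / A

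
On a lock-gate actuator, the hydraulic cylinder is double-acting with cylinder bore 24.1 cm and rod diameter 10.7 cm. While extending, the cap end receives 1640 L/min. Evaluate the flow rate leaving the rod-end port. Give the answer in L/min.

Q_out ≈ 1320 L/min

Cap-side area A_cap = π/4 × (24.1 cm)² = 456.2 cm^2
Rod-side annular area A_ann = π/4 × (24.1² − 10.7²) = 366.2 cm^2
Piston speed v = Q_in/A_cap; rod-end outflow Q_out = v × A_ann = Q_in × A_ann/A_cap.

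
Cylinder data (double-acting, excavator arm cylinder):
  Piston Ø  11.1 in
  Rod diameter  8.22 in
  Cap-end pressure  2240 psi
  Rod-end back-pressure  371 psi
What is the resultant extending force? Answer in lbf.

F ≈ 2.01e5 lbf

Cap-side area A_cap = π/4 × (11.1 in)² = 96.77 in^2
Rod-side annular area A_ann = π/4 × (11.1² − 8.22²) = 43.70 in^2
Net thrust = P_cap·A_cap − P_rod·A_ann = 2.168e5 lbf − 16210 lbf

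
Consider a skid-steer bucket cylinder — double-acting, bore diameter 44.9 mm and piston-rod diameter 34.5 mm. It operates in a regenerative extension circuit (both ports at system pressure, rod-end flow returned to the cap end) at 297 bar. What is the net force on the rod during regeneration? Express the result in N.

F ≈ 27800 N

With equal pressure on both faces, forces on the annular region cancel; the net push is pressure × rod cross-section.
Rod cross-section A_rod = π/4 × (34.5 mm)² = 934.8 mm^2
F = P × A_rod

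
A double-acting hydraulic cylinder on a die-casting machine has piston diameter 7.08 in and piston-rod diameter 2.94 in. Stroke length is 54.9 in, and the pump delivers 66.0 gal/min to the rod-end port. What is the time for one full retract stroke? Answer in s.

Rod-side annular area A_ann = π/4 × (7.08² − 2.94²) = 32.58 in^2
Swept volume V = A × L; t = V / Q = A·L / Q

t ≈ 7.04 s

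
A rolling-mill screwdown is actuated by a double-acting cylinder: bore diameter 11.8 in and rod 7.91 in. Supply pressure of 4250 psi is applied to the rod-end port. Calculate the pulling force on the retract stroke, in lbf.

Rod-side annular area A_ann = π/4 × (11.8² − 7.91²) = 60.22 in^2
On retraction the pressure acts on the annular area (bore minus rod).
F = P × A_ann

F ≈ 2.56e5 lbf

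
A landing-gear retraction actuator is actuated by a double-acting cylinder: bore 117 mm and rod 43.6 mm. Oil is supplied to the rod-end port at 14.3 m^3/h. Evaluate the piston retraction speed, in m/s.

Rod-side annular area A_ann = π/4 × (117² − 43.6²) = 9258 mm^2
Flow into the rod-end port fills the annular volume.
v = Q / A

v ≈ 0.429 m/s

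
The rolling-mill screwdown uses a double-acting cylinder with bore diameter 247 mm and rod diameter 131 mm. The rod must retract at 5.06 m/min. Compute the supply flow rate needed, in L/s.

Rod-side annular area A_ann = π/4 × (247² − 131²) = 34440 mm^2
Q = A × v

Q ≈ 2.90 L/s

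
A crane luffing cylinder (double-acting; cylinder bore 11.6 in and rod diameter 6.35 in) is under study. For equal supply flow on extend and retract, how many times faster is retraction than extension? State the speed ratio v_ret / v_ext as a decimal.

Cap-side area A_cap = π/4 × (11.6 in)² = 105.7 in^2
Rod-side annular area A_ann = π/4 × (11.6² − 6.35²) = 74.01 in^2
For equal Q, v ∝ 1/A, so v_ret/v_ext = A_cap/A_ann.

v_ret/v_ext ≈ 1.43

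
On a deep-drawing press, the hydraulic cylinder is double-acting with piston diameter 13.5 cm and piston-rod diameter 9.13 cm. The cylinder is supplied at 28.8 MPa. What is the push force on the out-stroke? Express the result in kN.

F ≈ 412 kN

Cap-side area A_cap = π/4 × (13.5 cm)² = 143.1 cm^2
F = P × A_cap = 28.8 MPa × A_cap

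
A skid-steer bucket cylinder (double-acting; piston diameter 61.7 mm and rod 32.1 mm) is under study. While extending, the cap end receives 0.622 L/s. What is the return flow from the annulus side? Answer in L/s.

Cap-side area A_cap = π/4 × (61.7 mm)² = 2990 mm^2
Rod-side annular area A_ann = π/4 × (61.7² − 32.1²) = 2181 mm^2
Piston speed v = Q_in/A_cap; rod-end outflow Q_out = v × A_ann = Q_in × A_ann/A_cap.

Q_out ≈ 0.454 L/s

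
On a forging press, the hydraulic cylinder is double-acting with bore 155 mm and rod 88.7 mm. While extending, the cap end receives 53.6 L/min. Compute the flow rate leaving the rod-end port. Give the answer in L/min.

Q_out ≈ 36.0 L/min

Cap-side area A_cap = π/4 × (155 mm)² = 18870 mm^2
Rod-side annular area A_ann = π/4 × (155² − 88.7²) = 12690 mm^2
Piston speed v = Q_in/A_cap; rod-end outflow Q_out = v × A_ann = Q_in × A_ann/A_cap.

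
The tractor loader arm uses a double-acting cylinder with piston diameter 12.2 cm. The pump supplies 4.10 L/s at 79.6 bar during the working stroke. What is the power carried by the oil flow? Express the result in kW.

Hydraulic power = P × Q

W ≈ 32.6 kW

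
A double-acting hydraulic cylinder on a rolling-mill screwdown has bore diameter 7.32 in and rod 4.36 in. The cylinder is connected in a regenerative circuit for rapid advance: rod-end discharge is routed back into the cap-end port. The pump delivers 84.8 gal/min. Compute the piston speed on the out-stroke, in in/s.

v ≈ 21.9 in/s

In regeneration the rod-end outflow joins the pump flow into the cap end, so the net volume the pump must supply per unit advance equals the rod cross-section area.
Rod cross-section A_rod = π/4 × (4.36 in)² = 14.93 in^2
v = Q_pump / A_rod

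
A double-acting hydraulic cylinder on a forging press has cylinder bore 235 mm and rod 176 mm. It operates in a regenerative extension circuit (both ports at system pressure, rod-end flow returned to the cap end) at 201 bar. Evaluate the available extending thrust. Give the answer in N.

With equal pressure on both faces, forces on the annular region cancel; the net push is pressure × rod cross-section.
Rod cross-section A_rod = π/4 × (176 mm)² = 24330 mm^2
F = P × A_rod

F ≈ 4.89e5 N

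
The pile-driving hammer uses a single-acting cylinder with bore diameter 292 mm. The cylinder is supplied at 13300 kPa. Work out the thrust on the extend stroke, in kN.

Cap-side area A_cap = π/4 × (292 mm)² = 66970 mm^2
F = P × A_cap = 13300 kPa × A_cap

F ≈ 891 kN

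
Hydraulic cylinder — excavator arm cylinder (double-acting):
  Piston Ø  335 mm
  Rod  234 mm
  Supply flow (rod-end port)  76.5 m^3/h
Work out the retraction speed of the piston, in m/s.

v ≈ 0.471 m/s

Rod-side annular area A_ann = π/4 × (335² − 234²) = 45140 mm^2
Flow into the rod-end port fills the annular volume.
v = Q / A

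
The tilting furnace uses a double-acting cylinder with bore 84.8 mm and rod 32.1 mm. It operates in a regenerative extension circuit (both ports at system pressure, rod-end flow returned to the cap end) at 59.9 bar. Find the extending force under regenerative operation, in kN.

F ≈ 4.85 kN

With equal pressure on both faces, forces on the annular region cancel; the net push is pressure × rod cross-section.
Rod cross-section A_rod = π/4 × (32.1 mm)² = 809.3 mm^2
F = P × A_rod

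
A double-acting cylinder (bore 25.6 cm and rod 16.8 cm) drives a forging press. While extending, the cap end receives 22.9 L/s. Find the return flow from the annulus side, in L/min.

Cap-side area A_cap = π/4 × (25.6 cm)² = 514.7 cm^2
Rod-side annular area A_ann = π/4 × (25.6² − 16.8²) = 293.0 cm^2
Piston speed v = Q_in/A_cap; rod-end outflow Q_out = v × A_ann = Q_in × A_ann/A_cap.

Q_out ≈ 782 L/min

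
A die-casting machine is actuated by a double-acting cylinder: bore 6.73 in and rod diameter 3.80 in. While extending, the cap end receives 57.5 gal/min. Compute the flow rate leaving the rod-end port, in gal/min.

Q_out ≈ 39.2 gal/min

Cap-side area A_cap = π/4 × (6.73 in)² = 35.57 in^2
Rod-side annular area A_ann = π/4 × (6.73² − 3.80²) = 24.23 in^2
Piston speed v = Q_in/A_cap; rod-end outflow Q_out = v × A_ann = Q_in × A_ann/A_cap.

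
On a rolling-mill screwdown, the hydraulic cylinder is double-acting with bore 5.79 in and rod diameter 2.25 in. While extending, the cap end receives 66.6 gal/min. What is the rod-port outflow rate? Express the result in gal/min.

Cap-side area A_cap = π/4 × (5.79 in)² = 26.33 in^2
Rod-side annular area A_ann = π/4 × (5.79² − 2.25²) = 22.35 in^2
Piston speed v = Q_in/A_cap; rod-end outflow Q_out = v × A_ann = Q_in × A_ann/A_cap.

Q_out ≈ 56.5 gal/min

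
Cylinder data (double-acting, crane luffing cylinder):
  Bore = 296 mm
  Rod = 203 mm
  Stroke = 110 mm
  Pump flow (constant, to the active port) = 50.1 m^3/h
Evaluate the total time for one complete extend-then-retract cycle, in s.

t ≈ 0.832 s

Cap-side area A_cap = π/4 × (296 mm)² = 68810 mm^2
Rod-side annular area A_ann = π/4 × (296² − 203²) = 36450 mm^2
t_ext = A_cap·L/Q = 0.5439 s
t_ret = A_ann·L/Q = 0.2881 s
t_cycle = t_ext + t_ret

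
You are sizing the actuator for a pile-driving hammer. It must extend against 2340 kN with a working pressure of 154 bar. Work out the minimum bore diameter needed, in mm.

D ≈ 440 mm

Extension force acts on the full piston face: F = P × (π/4)D².
D = √(4F / (πP)) = √(4 × 2340 kN / (π × 154 bar))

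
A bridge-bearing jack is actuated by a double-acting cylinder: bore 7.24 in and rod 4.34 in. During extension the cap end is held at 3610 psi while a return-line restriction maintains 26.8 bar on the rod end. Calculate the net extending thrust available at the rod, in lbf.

F ≈ 1.38e5 lbf

Cap-side area A_cap = π/4 × (7.24 in)² = 41.17 in^2
Rod-side annular area A_ann = π/4 × (7.24² − 4.34²) = 26.38 in^2
Net thrust = P_cap·A_cap − P_rod·A_ann = 1.486e5 lbf − 10250 lbf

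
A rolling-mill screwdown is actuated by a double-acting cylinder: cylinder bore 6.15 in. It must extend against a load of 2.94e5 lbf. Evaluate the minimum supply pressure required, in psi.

Cap-side area A_cap = π/4 × (6.15 in)² = 29.71 in^2
P = F / A = 2.94e5 lbf / A

P ≈ 9900 psi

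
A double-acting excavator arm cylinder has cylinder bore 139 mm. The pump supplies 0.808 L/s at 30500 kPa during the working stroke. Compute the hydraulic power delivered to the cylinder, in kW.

Hydraulic power = P × Q

W ≈ 24.6 kW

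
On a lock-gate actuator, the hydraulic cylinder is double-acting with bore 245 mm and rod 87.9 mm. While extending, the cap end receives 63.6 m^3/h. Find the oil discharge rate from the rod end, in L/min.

Cap-side area A_cap = π/4 × (245 mm)² = 47140 mm^2
Rod-side annular area A_ann = π/4 × (245² − 87.9²) = 41080 mm^2
Piston speed v = Q_in/A_cap; rod-end outflow Q_out = v × A_ann = Q_in × A_ann/A_cap.

Q_out ≈ 924 L/min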